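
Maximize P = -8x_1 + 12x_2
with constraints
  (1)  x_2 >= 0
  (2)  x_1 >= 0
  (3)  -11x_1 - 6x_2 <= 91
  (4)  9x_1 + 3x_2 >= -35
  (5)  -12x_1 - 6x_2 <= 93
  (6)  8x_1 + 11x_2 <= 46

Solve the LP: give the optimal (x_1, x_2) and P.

x_1 = 0, x_2 = 46/11, maximum P = 552/11

Vertices and P = -8x_1 + 12x_2:
  (0, 0) → P = 0
  (23/4, 0) → P = -46
  (0, 46/11) → P = 552/11

At the optimal vertex, x_1 = 0 and 8x_1 + 11x_2 = 46.
Solving simultaneously gives x_1 = 0, x_2 = 46/11.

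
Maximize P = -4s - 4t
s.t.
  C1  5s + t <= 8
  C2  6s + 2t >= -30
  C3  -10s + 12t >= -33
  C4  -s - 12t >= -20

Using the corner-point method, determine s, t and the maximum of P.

Extreme points and P = -4s - 4t:
  (129/70, -17/14) → P = -88/35
  (76/59, 92/59) → P = -672/59
  (-147/46, -249/46) → P = 792/23
  (-40/7, 15/7) → P = 100/7

The binding constraints are 6s + 2t = -30 and -10s + 12t = -33.
Solving simultaneously gives s = -147/46, t = -249/46.

s = -147/46, t = -249/46, maximum P = 792/23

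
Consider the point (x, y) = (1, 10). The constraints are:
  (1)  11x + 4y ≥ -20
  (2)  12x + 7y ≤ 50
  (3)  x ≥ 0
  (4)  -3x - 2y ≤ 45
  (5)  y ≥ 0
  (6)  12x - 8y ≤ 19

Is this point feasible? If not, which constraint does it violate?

Constraint (2): 12x + 7y = 82, which is not ≤ 50. All other constraints are satisfied.

not feasible — violates (2)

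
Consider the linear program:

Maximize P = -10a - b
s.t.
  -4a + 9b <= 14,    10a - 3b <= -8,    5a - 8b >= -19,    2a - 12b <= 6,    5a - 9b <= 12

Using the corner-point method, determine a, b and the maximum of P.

a = -69/11, b = -17/11, maximum P = 707/11

Feasible corners and P = -10a - b:
  (-5/13, 18/13) → P = 32/13
  (-59/13, -6/13) → P = 596/13
  (-1, -2/3) → P = 32/3
  (-69/11, -17/11) → P = 707/11

At the optimal vertex, 5a - 8b = -19 and 2a - 12b = 6.
Solving simultaneously gives a = -69/11, b = -17/11.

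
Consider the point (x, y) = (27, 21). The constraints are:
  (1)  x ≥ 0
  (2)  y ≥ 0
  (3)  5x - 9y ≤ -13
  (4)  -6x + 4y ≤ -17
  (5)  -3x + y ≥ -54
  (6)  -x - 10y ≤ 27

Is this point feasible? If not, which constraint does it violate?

Constraint (5): -3x + y = -60, which is not ≥ -54. All other constraints are satisfied.

not feasible — violates (5)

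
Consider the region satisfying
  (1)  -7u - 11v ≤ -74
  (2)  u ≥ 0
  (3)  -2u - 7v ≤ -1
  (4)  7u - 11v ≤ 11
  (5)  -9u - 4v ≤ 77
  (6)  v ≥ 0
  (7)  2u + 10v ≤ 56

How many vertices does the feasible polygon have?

Intersecting each pair of boundary lines and keeping only the points that satisfy every inequality leaves:
  (85/14, 63/22)
  (31/12, 61/12)
  (363/46, 185/46)

3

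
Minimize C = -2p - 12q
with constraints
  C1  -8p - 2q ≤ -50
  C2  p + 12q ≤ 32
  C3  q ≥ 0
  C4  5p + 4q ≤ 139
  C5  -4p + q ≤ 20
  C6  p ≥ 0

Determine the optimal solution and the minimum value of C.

Feasible corners and C = -2p - 12q:
  (268/47, 103/47) → C = -1772/47
  (25/4, 0) → C = -25/2
  (55/2, 3/8) → C = -119/2
  (139/5, 0) → C = -278/5

p = 55/2, q = 3/8, minimum C = -119/2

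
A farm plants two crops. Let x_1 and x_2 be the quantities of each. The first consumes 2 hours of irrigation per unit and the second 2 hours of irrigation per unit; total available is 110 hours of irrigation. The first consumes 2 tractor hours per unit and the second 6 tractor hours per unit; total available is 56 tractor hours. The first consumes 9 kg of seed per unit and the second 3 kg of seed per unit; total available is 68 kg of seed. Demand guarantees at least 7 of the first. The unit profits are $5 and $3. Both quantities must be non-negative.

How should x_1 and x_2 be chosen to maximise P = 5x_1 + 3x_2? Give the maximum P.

x_1 = 7, x_2 = 5/3, maximum P = 40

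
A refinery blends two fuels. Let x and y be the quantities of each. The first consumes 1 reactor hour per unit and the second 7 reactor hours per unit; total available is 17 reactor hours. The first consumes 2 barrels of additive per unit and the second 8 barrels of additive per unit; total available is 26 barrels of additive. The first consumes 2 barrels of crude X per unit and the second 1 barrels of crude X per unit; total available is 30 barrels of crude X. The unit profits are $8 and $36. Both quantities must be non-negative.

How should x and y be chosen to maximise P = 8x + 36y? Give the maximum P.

Feasible corners and P = 8x + 36y:
  (0, 0) → P = 0
  (0, 17/7) → P = 612/7
  (13, 0) → P = 104
  (23/3, 4/3) → P = 328/3

The binding constraints are x + 7y = 17 and 2x + 8y = 26.
Solving simultaneously gives x = 23/3, y = 4/3.

x = 23/3, y = 4/3, maximum P = 328/3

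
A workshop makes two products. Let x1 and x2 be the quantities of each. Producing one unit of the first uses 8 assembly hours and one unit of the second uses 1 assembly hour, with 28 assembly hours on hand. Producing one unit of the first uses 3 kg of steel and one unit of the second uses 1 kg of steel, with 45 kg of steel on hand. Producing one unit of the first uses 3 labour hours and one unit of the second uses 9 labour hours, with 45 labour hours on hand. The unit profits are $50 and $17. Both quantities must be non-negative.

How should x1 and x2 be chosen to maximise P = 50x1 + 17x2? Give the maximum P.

x1 = 3, x2 = 4, maximum P = 218

Extreme points and P = 50x1 + 17x2:
  (0, 0) → P = 0
  (0, 5) → P = 85
  (7/2, 0) → P = 175
  (3, 4) → P = 218

The optimum lies where 8x1 + x2 = 28 and 3x1 + 9x2 = 45.
Solving simultaneously gives x1 = 3, x2 = 4.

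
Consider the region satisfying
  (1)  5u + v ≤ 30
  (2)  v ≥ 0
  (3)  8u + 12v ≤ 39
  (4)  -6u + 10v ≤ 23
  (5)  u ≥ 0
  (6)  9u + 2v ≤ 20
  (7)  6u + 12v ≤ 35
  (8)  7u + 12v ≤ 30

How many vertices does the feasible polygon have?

5

Pairwise boundary intersections that survive every other constraint:
  (0, 0)
  (20/9, 0)
  (0, 23/10)
  (12/71, 341/142)
  (90/47, 65/47)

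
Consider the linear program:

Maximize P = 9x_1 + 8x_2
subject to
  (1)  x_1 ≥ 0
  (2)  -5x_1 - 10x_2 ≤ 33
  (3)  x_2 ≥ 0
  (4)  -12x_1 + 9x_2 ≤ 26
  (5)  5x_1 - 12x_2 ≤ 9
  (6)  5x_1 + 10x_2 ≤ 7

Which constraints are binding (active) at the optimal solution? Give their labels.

(3) and (6)

Corner points and P = 9x_1 + 8x_2:
  (0, 0) → P = 0
  (0, 7/10) → P = 28/5
  (7/5, 0) → P = 63/5

The maximum is at (7/5, 0). Substituting into each constraint, equality holds for (3) and (6); the remaining constraints have slack.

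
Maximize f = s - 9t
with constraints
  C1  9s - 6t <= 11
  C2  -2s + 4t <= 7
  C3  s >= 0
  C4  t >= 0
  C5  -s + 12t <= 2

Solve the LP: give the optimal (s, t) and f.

s = 11/9, t = 0, maximum f = 11/9

The optimum lies where 9s - 6t = 11 and t = 0.
Solving simultaneously gives s = 11/9, t = 0.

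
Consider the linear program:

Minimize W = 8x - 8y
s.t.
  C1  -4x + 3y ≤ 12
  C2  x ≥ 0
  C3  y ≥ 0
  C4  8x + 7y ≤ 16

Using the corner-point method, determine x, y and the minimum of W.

x = 0, y = 16/7, minimum W = -128/7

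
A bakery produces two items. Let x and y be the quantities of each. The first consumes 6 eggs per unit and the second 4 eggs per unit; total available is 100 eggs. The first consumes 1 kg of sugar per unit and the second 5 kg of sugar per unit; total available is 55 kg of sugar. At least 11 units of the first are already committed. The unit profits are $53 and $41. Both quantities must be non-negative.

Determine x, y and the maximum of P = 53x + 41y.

Vertices and P = 53x + 41y:
  (50/3, 0) → P = 2650/3
  (11, 0) → P = 583
  (11, 17/2) → P = 1863/2

x = 11, y = 17/2, maximum P = 1863/2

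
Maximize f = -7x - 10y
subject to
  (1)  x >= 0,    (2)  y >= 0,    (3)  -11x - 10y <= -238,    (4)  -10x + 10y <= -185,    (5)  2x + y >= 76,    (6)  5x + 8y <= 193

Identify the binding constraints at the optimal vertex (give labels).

(2) and (5)

Feasible corners and f = -7x - 10y:
  (38, 0) → f = -266
  (193/5, 0) → f = -1351/5
  (415/11, 6/11) → f = -2965/11

The maximum is at (38, 0). Substituting into each constraint, equality holds for (2) and (5); the remaining constraints have slack.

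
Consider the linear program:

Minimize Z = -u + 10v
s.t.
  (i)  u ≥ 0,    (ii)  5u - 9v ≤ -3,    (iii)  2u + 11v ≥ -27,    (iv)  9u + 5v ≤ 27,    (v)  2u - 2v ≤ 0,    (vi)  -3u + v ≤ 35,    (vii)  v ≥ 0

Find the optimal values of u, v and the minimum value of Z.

At the optimal vertex, u = 0 and 5u - 9v = -3.
Solving simultaneously gives u = 0, v = 1/3.

u = 0, v = 1/3, minimum Z = 10/3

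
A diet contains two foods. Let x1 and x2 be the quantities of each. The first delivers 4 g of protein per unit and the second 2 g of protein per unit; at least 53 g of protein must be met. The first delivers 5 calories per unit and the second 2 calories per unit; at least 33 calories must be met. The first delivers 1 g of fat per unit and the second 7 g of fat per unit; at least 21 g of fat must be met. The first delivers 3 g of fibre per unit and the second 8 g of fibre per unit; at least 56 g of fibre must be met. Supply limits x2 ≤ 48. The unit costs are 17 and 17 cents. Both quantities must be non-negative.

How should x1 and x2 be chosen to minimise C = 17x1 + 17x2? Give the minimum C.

x1 = 12, x2 = 5/2, minimum C = 493/2

Extreme points and C = 17x1 + 17x2:
  (0, 53/2) → C = 901/2
  (0, 48) → C = 816
  (21, 0) → C = 357
  (12, 5/2) → C = 493/2
  (224/13, 7/13) → C = 3927/13
The feasible region is unbounded (it extends along (1, 0)), but C strictly increases along every unbounded feasible direction, so there is no improving ray and the minimum is attained at a vertex.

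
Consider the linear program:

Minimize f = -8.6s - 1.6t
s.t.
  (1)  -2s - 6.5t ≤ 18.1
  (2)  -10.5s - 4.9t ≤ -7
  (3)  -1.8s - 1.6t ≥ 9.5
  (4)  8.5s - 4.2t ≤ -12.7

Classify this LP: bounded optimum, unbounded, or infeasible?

The boundaries -2s - 6.5t = 18.1 and -1.8s - 1.6t = 9.5 meet at (-3279/850, -679/425), but that point violates -10.5s - 4.9t ≤ -7. Every candidate vertex is excluded by some other constraint, so the feasible region is empty.

infeasible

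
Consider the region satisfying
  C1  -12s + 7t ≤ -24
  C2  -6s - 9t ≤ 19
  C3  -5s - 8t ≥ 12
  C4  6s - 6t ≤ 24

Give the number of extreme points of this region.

4

Of the 6 pairwise boundary intersections, those satisfying every inequality are:
  (83/150, -62/25)
  (108/131, -264/131)
  (17/15, -43/15)
  (20/13, -32/13)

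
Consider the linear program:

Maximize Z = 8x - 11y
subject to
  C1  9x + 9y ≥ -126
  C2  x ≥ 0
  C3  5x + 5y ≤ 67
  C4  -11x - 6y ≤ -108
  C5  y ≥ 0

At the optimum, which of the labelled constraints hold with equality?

C3 and C5

Vertices and Z = 8x - 11y:
  (138/25, 197/25) → Z = -1063/25
  (67/5, 0) → Z = 536/5
  (108/11, 0) → Z = 864/11

The maximum is at (67/5, 0). Substituting into each constraint, equality holds for C3 and C5; the remaining constraints have slack.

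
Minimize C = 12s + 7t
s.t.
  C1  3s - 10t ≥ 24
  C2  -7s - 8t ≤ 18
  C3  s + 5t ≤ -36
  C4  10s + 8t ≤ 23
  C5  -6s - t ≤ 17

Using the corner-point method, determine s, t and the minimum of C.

s = 22/3, t = -26/3, minimum C = 82/3

At the optimal vertex, -7s - 8t = 18 and s + 5t = -36.
Solving simultaneously gives s = 22/3, t = -26/3.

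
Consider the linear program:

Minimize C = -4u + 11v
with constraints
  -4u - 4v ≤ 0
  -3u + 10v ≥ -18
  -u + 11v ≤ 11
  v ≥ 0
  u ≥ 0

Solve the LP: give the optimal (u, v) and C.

u = 308/23, v = 51/23, minimum C = -671/23

Vertices and C = -4u + 11v:
  (0, 0) → C = 0
  (308/23, 51/23) → C = -671/23
  (6, 0) → C = -24
  (0, 1) → C = 11

The optimum lies where -3u + 10v = -18 and -u + 11v = 11.
Solving simultaneously gives u = 308/23, v = 51/23.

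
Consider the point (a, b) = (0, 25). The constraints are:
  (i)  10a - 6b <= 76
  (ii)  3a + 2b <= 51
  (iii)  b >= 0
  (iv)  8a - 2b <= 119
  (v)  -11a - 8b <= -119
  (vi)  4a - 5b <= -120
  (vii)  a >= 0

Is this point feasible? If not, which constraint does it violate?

(i): -150 ≤ 76 ✓
(ii): 50 ≤ 51 ✓
(iii): 25 ≥ 0 ✓
(iv): -50 ≤ 119 ✓
(v): -200 ≤ -119 ✓
(vi): -125 ≤ -120 ✓
(vii): 0 ≥ 0 ✓

feasible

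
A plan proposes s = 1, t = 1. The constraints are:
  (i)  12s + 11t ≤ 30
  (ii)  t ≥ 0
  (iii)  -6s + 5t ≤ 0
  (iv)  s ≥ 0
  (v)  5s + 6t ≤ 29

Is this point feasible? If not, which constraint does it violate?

(i): 23 ≤ 30 ✓
(ii): 1 ≥ 0 ✓
(iii): -1 ≤ 0 ✓
(iv): 1 ≥ 0 ✓
(v): 11 ≤ 29 ✓

feasible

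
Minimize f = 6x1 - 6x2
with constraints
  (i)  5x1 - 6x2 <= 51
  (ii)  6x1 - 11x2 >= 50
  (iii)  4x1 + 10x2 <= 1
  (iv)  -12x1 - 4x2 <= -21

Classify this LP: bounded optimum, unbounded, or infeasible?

bounded optimum

Corner points and f = 6x1 - 6x2:
  (258/37, -199/74) → f = 2145/37
  (165/46, -507/92) → f = 2511/46
  (511/104, -97/52) → f = 2115/52
  (431/156, -79/26) → f = 905/26
The feasible region has finitely many vertices and no improving ray; the minimum is 905/26 at (431/156, -79/26).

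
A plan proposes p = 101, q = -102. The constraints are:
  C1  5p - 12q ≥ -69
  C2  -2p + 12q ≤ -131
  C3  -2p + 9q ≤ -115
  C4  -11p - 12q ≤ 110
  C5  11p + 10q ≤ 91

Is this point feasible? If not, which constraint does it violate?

not feasible — violates C4

Constraint C4: -11p - 12q = 113, which is not ≤ 110. All other constraints are satisfied.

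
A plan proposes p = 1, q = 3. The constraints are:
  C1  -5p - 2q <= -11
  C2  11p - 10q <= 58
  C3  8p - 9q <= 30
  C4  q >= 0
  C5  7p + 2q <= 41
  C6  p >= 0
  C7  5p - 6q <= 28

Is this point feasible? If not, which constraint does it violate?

feasible

C1: -11 ≤ -11 ✓
C2: -19 ≤ 58 ✓
C3: -19 ≤ 30 ✓
C4: 3 ≥ 0 ✓
C5: 13 ≤ 41 ✓
C6: 1 ≥ 0 ✓
C7: -13 ≤ 28 ✓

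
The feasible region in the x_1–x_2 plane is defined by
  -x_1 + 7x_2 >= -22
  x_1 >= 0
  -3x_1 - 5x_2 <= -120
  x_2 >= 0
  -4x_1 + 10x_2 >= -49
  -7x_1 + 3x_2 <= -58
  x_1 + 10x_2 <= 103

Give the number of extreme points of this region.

The feasible vertices (each the meet of two boundaries and inside every other half-plane) are:
  (289/10, 333/50)
  (137/5, 189/25)
  (152/5, 363/50)

3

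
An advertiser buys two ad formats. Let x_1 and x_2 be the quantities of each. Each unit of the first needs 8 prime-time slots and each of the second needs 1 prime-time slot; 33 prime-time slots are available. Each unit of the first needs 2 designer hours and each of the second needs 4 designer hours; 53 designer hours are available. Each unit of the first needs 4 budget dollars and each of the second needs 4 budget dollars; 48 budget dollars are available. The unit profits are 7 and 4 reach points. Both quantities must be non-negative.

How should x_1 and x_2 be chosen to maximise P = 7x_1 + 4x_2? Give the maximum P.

Vertices and P = 7x_1 + 4x_2:
  (0, 0) → P = 0
  (0, 12) → P = 48
  (33/8, 0) → P = 231/8
  (3, 9) → P = 57

The binding constraints are 8x_1 + x_2 = 33 and 4x_1 + 4x_2 = 48.
Solving simultaneously gives x_1 = 3, x_2 = 9.

x_1 = 3, x_2 = 9, maximum P = 57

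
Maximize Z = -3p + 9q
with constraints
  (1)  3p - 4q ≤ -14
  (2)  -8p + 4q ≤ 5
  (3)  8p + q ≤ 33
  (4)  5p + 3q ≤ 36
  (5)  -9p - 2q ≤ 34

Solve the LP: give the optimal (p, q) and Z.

Vertices and Z = -3p + 9q:
  (9/5, 97/20) → Z = 153/4
  (118/35, 211/35) → Z = 309/7
  (129/44, 313/44) → Z = 1215/22
  (63/19, 123/19) → Z = 918/19

p = 129/44, q = 313/44, maximum Z = 1215/22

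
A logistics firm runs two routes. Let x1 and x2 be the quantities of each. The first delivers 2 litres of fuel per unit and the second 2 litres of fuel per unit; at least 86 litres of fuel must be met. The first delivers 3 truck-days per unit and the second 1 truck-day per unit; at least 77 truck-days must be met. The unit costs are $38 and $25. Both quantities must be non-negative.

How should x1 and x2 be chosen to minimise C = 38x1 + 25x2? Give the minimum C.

Vertices and C = 38x1 + 25x2:
  (0, 77) → C = 1925
  (43, 0) → C = 1634
  (17, 26) → C = 1296
The feasible region is unbounded (it extends along (0, 1), (1, 0)), but C strictly increases along every unbounded feasible direction, so there is no improving ray and the minimum is attained at a vertex.

x1 = 17, x2 = 26, minimum C = 1296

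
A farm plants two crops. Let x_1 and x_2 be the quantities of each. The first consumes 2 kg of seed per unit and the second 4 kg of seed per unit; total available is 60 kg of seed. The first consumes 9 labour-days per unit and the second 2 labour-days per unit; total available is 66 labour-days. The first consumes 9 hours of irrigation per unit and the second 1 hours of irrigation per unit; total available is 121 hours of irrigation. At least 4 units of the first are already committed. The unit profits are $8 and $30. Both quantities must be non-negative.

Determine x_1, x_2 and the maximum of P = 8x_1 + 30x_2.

x_1 = 4, x_2 = 13, maximum P = 422

Vertices and P = 8x_1 + 30x_2:
  (22/3, 0) → P = 176/3
  (4, 0) → P = 32
  (9/2, 51/4) → P = 837/2
  (4, 13) → P = 422

At the optimal vertex, 2x_1 + 4x_2 = 60 and x_1 = 4.
Solving simultaneously gives x_1 = 4, x_2 = 13.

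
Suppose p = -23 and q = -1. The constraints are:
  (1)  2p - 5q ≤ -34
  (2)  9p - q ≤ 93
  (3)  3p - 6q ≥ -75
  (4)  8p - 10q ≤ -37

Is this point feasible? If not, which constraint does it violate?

feasible

(1): -41 ≤ -34 ✓
(2): -206 ≤ 93 ✓
(3): -63 ≥ -75 ✓
(4): -174 ≤ -37 ✓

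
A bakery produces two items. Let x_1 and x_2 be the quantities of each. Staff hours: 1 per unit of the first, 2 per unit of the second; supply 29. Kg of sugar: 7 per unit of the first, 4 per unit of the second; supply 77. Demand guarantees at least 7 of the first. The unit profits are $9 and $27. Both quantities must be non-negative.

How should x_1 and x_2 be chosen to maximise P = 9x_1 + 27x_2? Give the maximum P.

x_1 = 7, x_2 = 7, maximum P = 252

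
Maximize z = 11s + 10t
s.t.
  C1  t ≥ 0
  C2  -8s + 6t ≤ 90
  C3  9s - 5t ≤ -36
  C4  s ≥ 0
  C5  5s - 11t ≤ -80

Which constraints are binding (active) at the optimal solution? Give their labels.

Extreme points and z = 11s + 10t:
  (117/7, 261/7) → z = 3897/7
  (0, 15) → z = 150
  (2/37, 270/37) → z = 2722/37
  (0, 80/11) → z = 800/11

The maximum is at (117/7, 261/7). Substituting into each constraint, equality holds for C2 and C3; the remaining constraints have slack.

C2 and C3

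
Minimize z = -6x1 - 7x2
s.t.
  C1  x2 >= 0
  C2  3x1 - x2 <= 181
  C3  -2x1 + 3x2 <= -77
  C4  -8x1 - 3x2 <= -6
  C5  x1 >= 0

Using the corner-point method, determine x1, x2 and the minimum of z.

At the optimal vertex, 3x1 - x2 = 181 and -2x1 + 3x2 = -77.
Solving simultaneously gives x1 = 466/7, x2 = 131/7.

x1 = 466/7, x2 = 131/7, minimum z = -3713/7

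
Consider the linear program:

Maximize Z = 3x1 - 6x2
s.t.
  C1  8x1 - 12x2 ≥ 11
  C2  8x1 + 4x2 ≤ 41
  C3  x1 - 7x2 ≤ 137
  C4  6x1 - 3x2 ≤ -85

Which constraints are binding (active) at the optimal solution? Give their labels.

Extreme points and Z = 3x1 - 6x2:
  (-1567/44, -1085/44) → Z = 1809/44
  (-351/16, -373/24) → Z = 439/16
  (-1006/39, -907/39) → Z = 808/13

The maximum is at (-1006/39, -907/39). Substituting into each constraint, equality holds for C3 and C4; the remaining constraints have slack.

C3 and C4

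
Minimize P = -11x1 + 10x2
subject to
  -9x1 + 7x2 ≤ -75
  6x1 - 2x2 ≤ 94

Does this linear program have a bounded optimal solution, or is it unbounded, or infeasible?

From the feasible point (127/6, 33/2), moving in the direction (-7, -9) keeps every constraint satisfied while P decreases without bound.

unbounded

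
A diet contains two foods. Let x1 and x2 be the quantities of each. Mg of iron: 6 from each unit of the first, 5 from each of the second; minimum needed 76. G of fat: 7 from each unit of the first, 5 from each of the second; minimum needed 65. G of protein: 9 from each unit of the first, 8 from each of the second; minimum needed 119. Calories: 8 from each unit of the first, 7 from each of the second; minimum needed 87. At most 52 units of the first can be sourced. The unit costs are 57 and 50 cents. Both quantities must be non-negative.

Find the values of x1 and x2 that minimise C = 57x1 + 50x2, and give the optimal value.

x1 = 13/3, x2 = 10, minimum C = 747

Extreme points and C = 57x1 + 50x2:
  (0, 76/5) → C = 760
  (119/9, 0) → C = 2261/3
  (52, 0) → C = 2964
  (13/3, 10) → C = 747
The feasible region is unbounded (it extends along (0, 1)), but C strictly increases along every unbounded feasible direction, so there is no improving ray and the minimum is attained at a vertex.

The binding constraints are 6x1 + 5x2 = 76 and 9x1 + 8x2 = 119.
Solving simultaneously gives x1 = 13/3, x2 = 10.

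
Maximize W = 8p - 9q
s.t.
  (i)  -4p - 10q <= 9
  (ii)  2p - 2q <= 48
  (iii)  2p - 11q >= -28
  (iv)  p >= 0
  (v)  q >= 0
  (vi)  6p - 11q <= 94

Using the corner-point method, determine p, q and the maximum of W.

p = 61/2, q = 89/11, maximum W = 1883/11

Corner points and W = 8p - 9q:
  (0, 28/11) → W = -252/11
  (61/2, 89/11) → W = 1883/11
  (0, 0) → W = 0
  (47/3, 0) → W = 376/3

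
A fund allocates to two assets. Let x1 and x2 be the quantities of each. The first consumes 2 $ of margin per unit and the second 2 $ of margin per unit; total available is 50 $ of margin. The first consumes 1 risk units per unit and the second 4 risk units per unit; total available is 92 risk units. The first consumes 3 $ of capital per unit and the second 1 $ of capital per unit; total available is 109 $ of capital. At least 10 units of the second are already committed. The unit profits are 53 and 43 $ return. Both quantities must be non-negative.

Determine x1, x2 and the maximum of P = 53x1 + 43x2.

x1 = 15, x2 = 10, maximum P = 1225

Feasible corners and P = 53x1 + 43x2:
  (0, 23) → P = 989
  (0, 10) → P = 430
  (8/3, 67/3) → P = 3305/3
  (15, 10) → P = 1225

The binding constraints are 2x1 + 2x2 = 50 and x2 = 10.
Solving simultaneously gives x1 = 15, x2 = 10.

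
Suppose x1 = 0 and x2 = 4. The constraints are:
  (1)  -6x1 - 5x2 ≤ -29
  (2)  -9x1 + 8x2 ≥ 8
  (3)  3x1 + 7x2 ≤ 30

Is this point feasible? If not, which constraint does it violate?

not feasible — violates (1)

Constraint (1): -6x1 - 5x2 = -20, which is not ≤ -29. All other constraints are satisfied.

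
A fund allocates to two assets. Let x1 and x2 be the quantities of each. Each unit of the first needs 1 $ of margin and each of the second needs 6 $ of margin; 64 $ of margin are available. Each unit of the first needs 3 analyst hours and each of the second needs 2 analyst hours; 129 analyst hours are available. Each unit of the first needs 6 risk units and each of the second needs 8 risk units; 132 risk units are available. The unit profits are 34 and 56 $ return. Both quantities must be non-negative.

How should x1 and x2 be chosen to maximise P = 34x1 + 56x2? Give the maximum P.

Vertices and P = 34x1 + 56x2:
  (0, 0) → P = 0
  (0, 32/3) → P = 1792/3
  (22, 0) → P = 748
  (10, 9) → P = 844

x1 = 10, x2 = 9, maximum P = 844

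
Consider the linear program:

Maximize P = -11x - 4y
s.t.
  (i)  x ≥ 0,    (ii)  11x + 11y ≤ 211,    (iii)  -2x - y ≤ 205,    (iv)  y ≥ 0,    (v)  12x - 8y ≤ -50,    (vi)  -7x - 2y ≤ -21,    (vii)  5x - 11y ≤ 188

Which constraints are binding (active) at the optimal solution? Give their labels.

Extreme points and P = -11x - 4y:
  (0, 211/11) → P = -844/11
  (0, 21/2) → P = -42
  (569/110, 1541/110) → P = -12423/110
  (17/20, 301/40) → P = -789/20

The maximum is at (17/20, 301/40). Substituting into each constraint, equality holds for (v) and (vi); the remaining constraints have slack.

(v) and (vi)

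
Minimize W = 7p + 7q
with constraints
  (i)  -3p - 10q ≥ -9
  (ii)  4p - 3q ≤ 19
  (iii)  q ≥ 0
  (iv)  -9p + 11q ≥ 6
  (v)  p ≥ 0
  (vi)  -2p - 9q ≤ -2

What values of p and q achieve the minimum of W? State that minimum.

Corner points and W = 7p + 7q:
  (13/41, 33/41) → W = 322/41
  (0, 9/10) → W = 63/10
  (0, 6/11) → W = 42/11

p = 0, q = 6/11, minimum W = 42/11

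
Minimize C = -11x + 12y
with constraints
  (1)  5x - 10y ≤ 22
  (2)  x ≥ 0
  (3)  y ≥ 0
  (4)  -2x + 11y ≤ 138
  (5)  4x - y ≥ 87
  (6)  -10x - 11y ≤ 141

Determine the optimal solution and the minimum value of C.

Feasible corners and C = -11x + 12y:
  (1622/35, 734/35) → C = -9034/35
  (848/35, 347/35) → C = -5164/35
  (365/14, 121/7) → C = -1111/14

At the optimal vertex, 5x - 10y = 22 and -2x + 11y = 138.
Solving simultaneously gives x = 1622/35, y = 734/35.

x = 1622/35, y = 734/35, minimum C = -9034/35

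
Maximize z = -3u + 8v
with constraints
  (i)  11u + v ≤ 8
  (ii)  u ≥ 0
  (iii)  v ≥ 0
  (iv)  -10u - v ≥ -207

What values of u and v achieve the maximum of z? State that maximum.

Vertices and z = -3u + 8v:
  (0, 8) → z = 64
  (8/11, 0) → z = -24/11
  (0, 0) → z = 0

u = 0, v = 8, maximum z = 64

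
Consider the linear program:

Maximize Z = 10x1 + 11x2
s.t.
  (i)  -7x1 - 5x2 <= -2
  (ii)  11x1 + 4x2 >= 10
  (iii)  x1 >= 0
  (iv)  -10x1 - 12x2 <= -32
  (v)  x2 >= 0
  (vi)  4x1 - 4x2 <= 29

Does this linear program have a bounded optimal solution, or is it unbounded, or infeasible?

From the feasible point (0, 8/3), moving in the direction (0, 1) keeps every constraint satisfied while Z increases without bound.

unbounded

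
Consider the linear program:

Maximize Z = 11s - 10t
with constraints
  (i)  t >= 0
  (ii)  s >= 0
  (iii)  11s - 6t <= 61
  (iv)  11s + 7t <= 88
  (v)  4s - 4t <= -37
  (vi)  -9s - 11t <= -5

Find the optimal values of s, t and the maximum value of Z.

s = 31/24, t = 253/24, maximum Z = -2189/24

Corner points and Z = 11s - 10t:
  (0, 88/7) → Z = -880/7
  (0, 37/4) → Z = -185/2
  (31/24, 253/24) → Z = -2189/24

At the optimal vertex, 11s + 7t = 88 and 4s - 4t = -37.
Solving simultaneously gives s = 31/24, t = 253/24.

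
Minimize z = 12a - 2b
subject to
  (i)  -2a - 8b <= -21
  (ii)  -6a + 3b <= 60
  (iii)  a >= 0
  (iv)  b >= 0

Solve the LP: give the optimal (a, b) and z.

Corner points and z = 12a - 2b:
  (0, 21/8) → z = -21/4
  (21/2, 0) → z = 126
  (0, 20) → z = -40
The feasible region is unbounded (it extends along (1, 2), (1, 0)), but z strictly increases along every unbounded feasible direction, so there is no improving ray and the minimum is attained at a vertex.

The binding constraints are -6a + 3b = 60 and a = 0.
Solving simultaneously gives a = 0, b = 20.

a = 0, b = 20, minimum z = -40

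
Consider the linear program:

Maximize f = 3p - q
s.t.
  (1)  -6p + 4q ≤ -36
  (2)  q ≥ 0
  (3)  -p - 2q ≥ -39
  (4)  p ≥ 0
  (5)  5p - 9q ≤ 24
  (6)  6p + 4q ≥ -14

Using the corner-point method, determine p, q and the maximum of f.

Extreme points and f = 3p - q:
  (57/4, 99/8) → f = 243/8
  (114/17, 18/17) → f = 324/17
  (21, 9) → f = 54

The binding constraints are -p - 2q = -39 and 5p - 9q = 24.
Solving simultaneously gives p = 21, q = 9.

p = 21, q = 9, maximum f = 54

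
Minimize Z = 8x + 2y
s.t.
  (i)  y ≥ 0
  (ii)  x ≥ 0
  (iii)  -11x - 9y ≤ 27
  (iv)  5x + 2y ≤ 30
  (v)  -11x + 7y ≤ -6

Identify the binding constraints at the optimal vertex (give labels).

(i) and (v)

Extreme points and Z = 8x + 2y:
  (6, 0) → Z = 48
  (6/11, 0) → Z = 48/11
  (74/19, 100/19) → Z = 792/19

The minimum is at (6/11, 0). Substituting into each constraint, equality holds for (i) and (v); the remaining constraints have slack.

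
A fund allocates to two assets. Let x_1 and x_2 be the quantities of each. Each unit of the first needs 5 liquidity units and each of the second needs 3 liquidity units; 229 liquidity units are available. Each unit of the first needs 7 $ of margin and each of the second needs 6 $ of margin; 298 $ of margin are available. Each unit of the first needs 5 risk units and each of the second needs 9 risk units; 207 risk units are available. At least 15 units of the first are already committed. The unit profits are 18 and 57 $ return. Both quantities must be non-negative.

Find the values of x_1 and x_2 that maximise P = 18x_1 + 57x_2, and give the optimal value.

x_1 = 15, x_2 = 44/3, maximum P = 1106

Extreme points and P = 18x_1 + 57x_2:
  (207/5, 0) → P = 3726/5
  (15, 0) → P = 270
  (15, 44/3) → P = 1106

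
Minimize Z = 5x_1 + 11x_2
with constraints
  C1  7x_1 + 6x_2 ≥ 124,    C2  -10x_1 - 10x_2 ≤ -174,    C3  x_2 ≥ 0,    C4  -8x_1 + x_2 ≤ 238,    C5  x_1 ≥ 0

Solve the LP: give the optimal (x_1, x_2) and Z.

Extreme points and Z = 5x_1 + 11x_2:
  (124/7, 0) → Z = 620/7
  (0, 62/3) → Z = 682/3
  (0, 238) → Z = 2618
The feasible region is unbounded (it extends along (1, 8), (1, 0)), but Z strictly increases along every unbounded feasible direction, so there is no improving ray and the minimum is attained at a vertex.

The optimum lies where 7x_1 + 6x_2 = 124 and x_2 = 0.
Solving simultaneously gives x_1 = 124/7, x_2 = 0.

x_1 = 124/7, x_2 = 0, minimum Z = 620/7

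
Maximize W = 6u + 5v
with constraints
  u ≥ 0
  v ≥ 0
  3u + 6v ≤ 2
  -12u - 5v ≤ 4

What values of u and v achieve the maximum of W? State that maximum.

u = 2/3, v = 0, maximum W = 4

Corner points and W = 6u + 5v:
  (0, 0) → W = 0
  (0, 1/3) → W = 5/3
  (2/3, 0) → W = 4

The optimum lies where v = 0 and 3u + 6v = 2.
Solving simultaneously gives u = 2/3, v = 0.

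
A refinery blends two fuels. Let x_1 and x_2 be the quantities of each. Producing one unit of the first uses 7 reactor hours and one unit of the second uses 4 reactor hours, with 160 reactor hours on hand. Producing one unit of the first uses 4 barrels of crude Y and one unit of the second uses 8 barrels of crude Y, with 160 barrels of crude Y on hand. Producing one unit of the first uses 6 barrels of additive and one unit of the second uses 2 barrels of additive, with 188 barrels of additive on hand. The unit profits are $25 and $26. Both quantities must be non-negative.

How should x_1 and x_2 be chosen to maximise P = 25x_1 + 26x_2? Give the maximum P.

x_1 = 16, x_2 = 12, maximum P = 712

Corner points and P = 25x_1 + 26x_2:
  (0, 0) → P = 0
  (0, 20) → P = 520
  (160/7, 0) → P = 4000/7
  (16, 12) → P = 712

The binding constraints are 7x_1 + 4x_2 = 160 and 4x_1 + 8x_2 = 160.
Solving simultaneously gives x_1 = 16, x_2 = 12.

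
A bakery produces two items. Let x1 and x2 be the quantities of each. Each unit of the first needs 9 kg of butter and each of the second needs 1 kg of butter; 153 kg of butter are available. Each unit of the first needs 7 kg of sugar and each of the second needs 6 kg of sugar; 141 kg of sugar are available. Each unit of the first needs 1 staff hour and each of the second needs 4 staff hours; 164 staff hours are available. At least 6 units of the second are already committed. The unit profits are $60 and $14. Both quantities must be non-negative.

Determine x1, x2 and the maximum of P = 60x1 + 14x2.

x1 = 15, x2 = 6, maximum P = 984

At the optimal vertex, 7x1 + 6x2 = 141 and x2 = 6.
Solving simultaneously gives x1 = 15, x2 = 6.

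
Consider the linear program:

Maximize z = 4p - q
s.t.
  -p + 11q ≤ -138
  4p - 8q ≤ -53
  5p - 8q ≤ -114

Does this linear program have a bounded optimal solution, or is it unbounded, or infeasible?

bounded optimum

Vertices and z = 4p - q:
  (-2358/47, -804/47) → z = -8628/47
  (-61, -191/8) → z = -1761/8
The feasible region has finitely many vertices and no improving ray; the maximum is -8628/47 at (-2358/47, -804/47).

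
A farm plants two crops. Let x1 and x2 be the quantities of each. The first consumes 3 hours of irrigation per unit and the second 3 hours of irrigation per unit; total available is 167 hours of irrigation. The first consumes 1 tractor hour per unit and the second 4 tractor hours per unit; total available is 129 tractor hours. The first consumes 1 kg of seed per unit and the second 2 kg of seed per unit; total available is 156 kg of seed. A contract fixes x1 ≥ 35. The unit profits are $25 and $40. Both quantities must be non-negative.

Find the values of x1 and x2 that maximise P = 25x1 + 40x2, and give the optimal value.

Feasible corners and P = 25x1 + 40x2:
  (167/3, 0) → P = 4175/3
  (35, 0) → P = 875
  (35, 62/3) → P = 5105/3

x1 = 35, x2 = 62/3, maximum P = 5105/3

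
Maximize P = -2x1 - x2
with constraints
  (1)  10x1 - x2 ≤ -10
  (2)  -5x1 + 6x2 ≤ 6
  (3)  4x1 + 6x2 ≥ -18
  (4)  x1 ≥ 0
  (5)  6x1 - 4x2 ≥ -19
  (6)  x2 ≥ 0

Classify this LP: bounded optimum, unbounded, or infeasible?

The boundaries 10x1 - x2 = -10 and -5x1 + 6x2 = 6 meet at (-54/55, 2/11), but that point violates x1 ≥ 0. Every candidate vertex is excluded by some other constraint, so the feasible region is empty.

infeasible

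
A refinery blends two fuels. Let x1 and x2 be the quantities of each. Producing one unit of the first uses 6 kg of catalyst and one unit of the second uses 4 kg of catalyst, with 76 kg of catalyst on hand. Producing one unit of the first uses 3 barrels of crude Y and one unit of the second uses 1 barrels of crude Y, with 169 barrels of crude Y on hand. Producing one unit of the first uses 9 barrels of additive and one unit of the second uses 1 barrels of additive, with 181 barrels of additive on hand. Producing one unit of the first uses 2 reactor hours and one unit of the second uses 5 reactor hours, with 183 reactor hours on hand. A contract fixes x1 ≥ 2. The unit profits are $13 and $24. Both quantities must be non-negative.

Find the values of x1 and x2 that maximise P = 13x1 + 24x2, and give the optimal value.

x1 = 2, x2 = 16, maximum P = 410

Extreme points and P = 13x1 + 24x2:
  (38/3, 0) → P = 494/3
  (2, 0) → P = 26
  (2, 16) → P = 410

The binding constraints are 6x1 + 4x2 = 76 and x1 = 2.
Solving simultaneously gives x1 = 2, x2 = 16.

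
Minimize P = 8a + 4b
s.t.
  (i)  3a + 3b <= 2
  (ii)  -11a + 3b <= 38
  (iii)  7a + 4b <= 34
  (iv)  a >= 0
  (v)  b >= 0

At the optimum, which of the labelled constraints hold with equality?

Vertices and P = 8a + 4b:
  (0, 2/3) → P = 8/3
  (2/3, 0) → P = 16/3
  (0, 0) → P = 0

The minimum is at (0, 0). Substituting into each constraint, equality holds for (iv) and (v); the remaining constraints have slack.

(iv) and (v)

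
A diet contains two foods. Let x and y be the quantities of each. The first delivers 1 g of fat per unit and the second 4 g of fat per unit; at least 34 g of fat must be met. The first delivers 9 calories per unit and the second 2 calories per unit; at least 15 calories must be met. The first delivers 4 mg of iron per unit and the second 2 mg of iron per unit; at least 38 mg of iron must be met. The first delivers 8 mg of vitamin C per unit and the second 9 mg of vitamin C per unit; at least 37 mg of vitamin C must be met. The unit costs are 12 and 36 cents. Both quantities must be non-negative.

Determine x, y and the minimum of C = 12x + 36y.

x = 6, y = 7, minimum C = 324

The feasible region is unbounded (it extends along (0, 1), (1, 0)), but C strictly increases along every unbounded feasible direction, so there is no improving ray and the minimum is attained at a vertex.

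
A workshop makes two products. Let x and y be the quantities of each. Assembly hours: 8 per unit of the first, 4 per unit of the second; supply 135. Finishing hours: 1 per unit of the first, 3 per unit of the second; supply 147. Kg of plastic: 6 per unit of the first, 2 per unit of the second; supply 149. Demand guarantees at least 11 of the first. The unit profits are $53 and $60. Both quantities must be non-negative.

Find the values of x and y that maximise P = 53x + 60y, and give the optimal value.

Feasible corners and P = 53x + 60y:
  (135/8, 0) → P = 7155/8
  (11, 0) → P = 583
  (11, 47/4) → P = 1288

x = 11, y = 47/4, maximum P = 1288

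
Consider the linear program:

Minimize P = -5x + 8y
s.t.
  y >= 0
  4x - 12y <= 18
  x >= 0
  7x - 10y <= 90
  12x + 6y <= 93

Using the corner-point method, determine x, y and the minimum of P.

Vertices and P = -5x + 8y:
  (9/2, 0) → P = -45/2
  (0, 0) → P = 0
  (51/7, 13/14) → P = -29
  (0, 31/2) → P = 124

x = 51/7, y = 13/14, minimum P = -29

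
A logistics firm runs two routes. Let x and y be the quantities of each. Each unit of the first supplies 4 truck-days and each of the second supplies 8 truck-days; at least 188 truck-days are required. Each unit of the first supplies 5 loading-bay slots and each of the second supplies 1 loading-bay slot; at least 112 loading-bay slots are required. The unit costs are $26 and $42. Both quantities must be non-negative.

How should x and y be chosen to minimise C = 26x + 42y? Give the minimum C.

x = 59/3, y = 41/3, minimum C = 3256/3

The feasible region is unbounded (it extends along (0, 1), (1, 0)), but C strictly increases along every unbounded feasible direction, so there is no improving ray and the minimum is attained at a vertex.

The binding constraints are 4x + 8y = 188 and 5x + y = 112.
Solving simultaneously gives x = 59/3, y = 41/3.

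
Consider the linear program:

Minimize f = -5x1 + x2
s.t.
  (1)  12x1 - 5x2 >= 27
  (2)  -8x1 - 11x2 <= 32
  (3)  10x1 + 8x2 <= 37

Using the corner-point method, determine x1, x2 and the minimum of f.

x1 = 663/46, x2 = -308/23, minimum f = -3931/46

Extreme points and f = -5x1 + x2:
  (137/172, -150/43) → f = -1285/172
  (401/146, 87/73) → f = -1831/146
  (663/46, -308/23) → f = -3931/46

The optimum lies where -8x1 - 11x2 = 32 and 10x1 + 8x2 = 37.
Solving simultaneously gives x1 = 663/46, x2 = -308/23.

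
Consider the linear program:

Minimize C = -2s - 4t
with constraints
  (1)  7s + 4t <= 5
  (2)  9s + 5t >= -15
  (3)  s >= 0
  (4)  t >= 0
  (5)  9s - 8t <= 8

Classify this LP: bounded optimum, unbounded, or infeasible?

bounded optimum

Feasible corners and C = -2s - 4t:
  (0, 5/4) → C = -5
  (5/7, 0) → C = -10/7
  (0, 0) → C = 0
The feasible region has finitely many vertices and no improving ray; the minimum is -5 at (0, 5/4).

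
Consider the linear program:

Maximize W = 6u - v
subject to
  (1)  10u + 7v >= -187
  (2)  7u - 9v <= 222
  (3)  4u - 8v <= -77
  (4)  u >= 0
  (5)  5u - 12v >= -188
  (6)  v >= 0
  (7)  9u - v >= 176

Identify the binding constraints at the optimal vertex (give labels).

(3) and (5)

Feasible corners and W = 6u - v:
  (145/2, 367/8) → W = 3113/8
  (1485/68, 1397/68) → W = 7513/68
  (2300/103, 2572/103) → W = 11228/103

The maximum is at (145/2, 367/8). Substituting into each constraint, equality holds for (3) and (5); the remaining constraints have slack.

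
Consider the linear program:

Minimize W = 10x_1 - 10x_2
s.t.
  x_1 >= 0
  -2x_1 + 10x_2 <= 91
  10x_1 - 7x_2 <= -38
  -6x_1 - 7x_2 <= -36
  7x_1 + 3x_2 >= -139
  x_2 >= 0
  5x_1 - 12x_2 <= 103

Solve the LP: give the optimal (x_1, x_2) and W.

Corner points and W = 10x_1 - 10x_2:
  (0, 91/10) → W = -91
  (0, 38/7) → W = -380/7
  (257/86, 417/43) → W = -2885/43

The binding constraints are x_1 = 0 and -2x_1 + 10x_2 = 91.
Solving simultaneously gives x_1 = 0, x_2 = 91/10.

x_1 = 0, x_2 = 91/10, minimum W = -91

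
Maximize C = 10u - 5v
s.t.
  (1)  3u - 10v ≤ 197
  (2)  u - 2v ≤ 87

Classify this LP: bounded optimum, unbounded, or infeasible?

From the feasible point (119, 16), moving in the direction (2, 1) keeps every constraint satisfied while C increases without bound.

unbounded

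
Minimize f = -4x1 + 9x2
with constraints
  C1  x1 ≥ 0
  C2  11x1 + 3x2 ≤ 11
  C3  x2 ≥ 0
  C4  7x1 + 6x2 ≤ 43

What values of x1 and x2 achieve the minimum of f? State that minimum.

x1 = 1, x2 = 0, minimum f = -4

The binding constraints are 11x1 + 3x2 = 11 and x2 = 0.
Solving simultaneously gives x1 = 1, x2 = 0.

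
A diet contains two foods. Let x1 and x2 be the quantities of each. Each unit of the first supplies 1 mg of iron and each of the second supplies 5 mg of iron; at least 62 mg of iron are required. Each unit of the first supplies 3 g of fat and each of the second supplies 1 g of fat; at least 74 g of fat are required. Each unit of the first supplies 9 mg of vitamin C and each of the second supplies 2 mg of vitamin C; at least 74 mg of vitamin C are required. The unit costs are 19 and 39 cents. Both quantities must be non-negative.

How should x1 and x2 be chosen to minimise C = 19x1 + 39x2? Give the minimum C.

Corner points and C = 19x1 + 39x2:
  (0, 74) → C = 2886
  (62, 0) → C = 1178
  (22, 8) → C = 730
The feasible region is unbounded (it extends along (0, 1), (1, 0)), but C strictly increases along every unbounded feasible direction, so there is no improving ray and the minimum is attained at a vertex.

At the optimal vertex, x1 + 5x2 = 62 and 3x1 + x2 = 74.
Solving simultaneously gives x1 = 22, x2 = 8.

x1 = 22, x2 = 8, minimum C = 730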